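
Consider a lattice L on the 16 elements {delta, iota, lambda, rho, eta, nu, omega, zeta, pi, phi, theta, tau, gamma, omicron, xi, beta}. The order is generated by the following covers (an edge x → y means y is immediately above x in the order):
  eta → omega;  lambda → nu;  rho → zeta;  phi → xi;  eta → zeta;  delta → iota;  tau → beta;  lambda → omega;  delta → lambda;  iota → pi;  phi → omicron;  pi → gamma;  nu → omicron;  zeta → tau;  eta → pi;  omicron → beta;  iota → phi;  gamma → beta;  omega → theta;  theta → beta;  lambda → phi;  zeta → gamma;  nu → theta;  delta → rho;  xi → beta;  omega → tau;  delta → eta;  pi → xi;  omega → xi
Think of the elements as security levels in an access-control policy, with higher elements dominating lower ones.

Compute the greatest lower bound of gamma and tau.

zeta

Common lower bounds of {gamma, tau}: delta, eta, rho, zeta.
The greatest among these is zeta.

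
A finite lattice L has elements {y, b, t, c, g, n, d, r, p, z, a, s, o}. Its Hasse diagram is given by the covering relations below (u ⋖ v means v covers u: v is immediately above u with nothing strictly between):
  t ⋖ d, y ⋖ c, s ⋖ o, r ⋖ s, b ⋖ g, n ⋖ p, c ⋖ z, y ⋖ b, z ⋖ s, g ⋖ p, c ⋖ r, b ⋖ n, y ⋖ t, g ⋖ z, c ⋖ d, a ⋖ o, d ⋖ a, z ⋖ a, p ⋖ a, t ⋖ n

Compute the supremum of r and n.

o

Common upper bounds of {r, n}: o.
The least among these is o.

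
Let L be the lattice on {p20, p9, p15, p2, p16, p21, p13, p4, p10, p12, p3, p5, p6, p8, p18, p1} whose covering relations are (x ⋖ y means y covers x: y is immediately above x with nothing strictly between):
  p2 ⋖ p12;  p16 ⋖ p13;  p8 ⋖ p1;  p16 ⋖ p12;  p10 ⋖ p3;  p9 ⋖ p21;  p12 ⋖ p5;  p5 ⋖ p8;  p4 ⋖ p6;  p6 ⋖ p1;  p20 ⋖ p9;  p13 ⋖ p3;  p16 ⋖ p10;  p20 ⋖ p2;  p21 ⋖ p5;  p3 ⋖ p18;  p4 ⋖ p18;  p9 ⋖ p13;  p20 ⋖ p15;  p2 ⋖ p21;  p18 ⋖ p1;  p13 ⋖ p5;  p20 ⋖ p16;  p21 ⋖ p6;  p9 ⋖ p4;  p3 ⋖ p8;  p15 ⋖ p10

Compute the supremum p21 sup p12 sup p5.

p5

Common upper bounds of {p21, p12, p5}: p1, p5, p8.
The least among these is p5.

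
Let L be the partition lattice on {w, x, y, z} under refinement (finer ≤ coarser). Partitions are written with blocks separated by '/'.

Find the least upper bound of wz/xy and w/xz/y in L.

wxyz

Common upper bounds of {wz/xy, w/xz/y}: wxyz.
The least among these is wxyz.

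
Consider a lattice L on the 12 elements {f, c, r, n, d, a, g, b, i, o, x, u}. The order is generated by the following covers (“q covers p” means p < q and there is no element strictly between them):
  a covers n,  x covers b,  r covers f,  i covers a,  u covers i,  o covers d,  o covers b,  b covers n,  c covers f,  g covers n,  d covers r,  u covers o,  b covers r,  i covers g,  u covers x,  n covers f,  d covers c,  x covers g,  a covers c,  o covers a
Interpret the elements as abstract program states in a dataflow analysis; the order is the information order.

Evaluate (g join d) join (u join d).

u

g ∨ d = u
u ∨ d = u
u ∨ u = u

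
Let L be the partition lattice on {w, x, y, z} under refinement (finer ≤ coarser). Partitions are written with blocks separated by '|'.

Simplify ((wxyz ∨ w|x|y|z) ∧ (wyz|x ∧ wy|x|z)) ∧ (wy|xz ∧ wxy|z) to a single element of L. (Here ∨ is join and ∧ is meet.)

wxyz ∨ w|x|y|z = wxyz
wyz|x ∧ wy|x|z = wy|x|z
wxyz ∧ wy|x|z = wy|x|z
wy|xz ∧ wxy|z = wy|x|z
wy|x|z ∧ wy|x|z = wy|x|z

wy|x|z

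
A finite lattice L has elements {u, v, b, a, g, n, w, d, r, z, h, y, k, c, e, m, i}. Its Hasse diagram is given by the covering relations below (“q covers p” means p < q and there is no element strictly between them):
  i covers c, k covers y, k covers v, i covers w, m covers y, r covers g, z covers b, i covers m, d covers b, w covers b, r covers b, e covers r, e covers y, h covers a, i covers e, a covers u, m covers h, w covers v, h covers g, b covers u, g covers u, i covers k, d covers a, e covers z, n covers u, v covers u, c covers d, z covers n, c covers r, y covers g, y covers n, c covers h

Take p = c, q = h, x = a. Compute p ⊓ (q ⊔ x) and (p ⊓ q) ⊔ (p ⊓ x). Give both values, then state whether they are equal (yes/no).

q ⊔ x = h, so p ⊓ (q ⊔ x) = c ⊓ h = h.
p ⊓ q = h and p ⊓ x = a, so (p ⊓ q) ⊔ (p ⊓ x) = h ⊔ a = h.
Equal: yes.

h; h; yes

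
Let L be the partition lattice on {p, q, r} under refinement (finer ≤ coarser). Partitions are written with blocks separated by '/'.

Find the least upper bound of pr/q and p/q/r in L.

pr/q

The join of pr/q and p/q/r merges any blocks that overlap across the partitions, giving pr/q.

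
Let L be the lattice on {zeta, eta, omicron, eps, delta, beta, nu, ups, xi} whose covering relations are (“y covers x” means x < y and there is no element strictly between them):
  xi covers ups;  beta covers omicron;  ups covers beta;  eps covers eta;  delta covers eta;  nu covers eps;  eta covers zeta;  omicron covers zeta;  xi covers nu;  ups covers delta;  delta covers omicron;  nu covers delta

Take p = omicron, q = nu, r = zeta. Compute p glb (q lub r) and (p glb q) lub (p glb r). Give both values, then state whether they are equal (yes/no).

q lub r = nu, so p glb (q lub r) = omicron glb nu = omicron.
p glb q = omicron and p glb r = zeta, so (p glb q) lub (p glb r) = omicron lub zeta = omicron.
Equal: yes.

omicron; omicron; yes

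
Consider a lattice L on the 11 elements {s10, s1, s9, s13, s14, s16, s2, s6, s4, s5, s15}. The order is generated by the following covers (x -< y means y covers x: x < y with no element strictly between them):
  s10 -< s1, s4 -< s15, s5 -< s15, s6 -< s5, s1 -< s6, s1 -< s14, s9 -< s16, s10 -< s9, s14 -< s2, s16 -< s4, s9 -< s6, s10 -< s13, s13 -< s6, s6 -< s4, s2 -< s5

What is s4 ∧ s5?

s6

Common lower bounds of {s4, s5}: s1, s10, s13, s6, s9.
The greatest among these is s6.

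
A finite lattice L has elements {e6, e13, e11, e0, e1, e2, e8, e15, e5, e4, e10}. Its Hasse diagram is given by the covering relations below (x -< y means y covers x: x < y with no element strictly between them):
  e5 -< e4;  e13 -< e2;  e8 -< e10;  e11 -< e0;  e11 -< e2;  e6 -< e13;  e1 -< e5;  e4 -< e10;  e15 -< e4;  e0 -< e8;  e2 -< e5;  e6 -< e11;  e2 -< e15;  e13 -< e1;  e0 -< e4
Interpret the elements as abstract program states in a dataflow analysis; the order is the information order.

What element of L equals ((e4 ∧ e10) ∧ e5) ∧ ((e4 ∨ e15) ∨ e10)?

e4 ∧ e10 = e4
e4 ∧ e5 = e5
e4 ∨ e15 = e4
e4 ∨ e10 = e10
e5 ∧ e10 = e5

e5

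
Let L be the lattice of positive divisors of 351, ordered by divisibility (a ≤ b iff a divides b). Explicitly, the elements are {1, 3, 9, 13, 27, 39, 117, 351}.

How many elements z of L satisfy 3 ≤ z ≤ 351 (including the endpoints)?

6

The interval [3, 351] = {117, 27, 3, 351, 39, 9}, which has 6 elements.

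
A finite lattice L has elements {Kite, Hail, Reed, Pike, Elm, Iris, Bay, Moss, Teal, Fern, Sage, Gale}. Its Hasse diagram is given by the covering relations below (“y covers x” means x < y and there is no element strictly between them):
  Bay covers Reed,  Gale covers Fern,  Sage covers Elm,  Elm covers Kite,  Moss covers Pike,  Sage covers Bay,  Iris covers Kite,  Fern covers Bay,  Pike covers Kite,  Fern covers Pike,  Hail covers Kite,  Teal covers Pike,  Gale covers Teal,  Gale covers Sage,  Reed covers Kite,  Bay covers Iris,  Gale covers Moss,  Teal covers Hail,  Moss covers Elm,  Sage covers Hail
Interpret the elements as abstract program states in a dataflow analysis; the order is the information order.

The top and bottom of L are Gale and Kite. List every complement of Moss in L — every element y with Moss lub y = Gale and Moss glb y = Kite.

Need y with Moss ∨ y = Gale and Moss ∧ y = Kite.
Checking each element gives: Bay, Hail, Iris, Reed.

Bay, Hail, Iris, Reed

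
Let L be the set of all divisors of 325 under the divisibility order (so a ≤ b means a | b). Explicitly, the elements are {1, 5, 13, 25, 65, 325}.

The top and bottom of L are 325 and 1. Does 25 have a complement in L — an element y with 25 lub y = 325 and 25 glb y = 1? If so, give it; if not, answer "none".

13

Need y with 25 ∨ y = 325 and 25 ∧ y = 1.
Checking each element gives: 13.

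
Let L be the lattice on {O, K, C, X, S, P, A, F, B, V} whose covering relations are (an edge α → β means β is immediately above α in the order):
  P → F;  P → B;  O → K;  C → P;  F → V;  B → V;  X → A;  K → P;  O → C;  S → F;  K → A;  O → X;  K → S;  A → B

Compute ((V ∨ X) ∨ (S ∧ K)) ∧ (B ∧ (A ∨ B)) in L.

V ∨ X = V
S ∧ K = K
V ∨ K = V
A ∨ B = B
B ∧ B = B
V ∧ B = B

B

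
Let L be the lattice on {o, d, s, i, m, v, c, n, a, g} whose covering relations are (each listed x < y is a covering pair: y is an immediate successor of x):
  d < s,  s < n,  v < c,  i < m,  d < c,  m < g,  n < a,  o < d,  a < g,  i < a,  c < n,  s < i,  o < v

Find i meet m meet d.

Common lower bounds of {i, m, d}: d, o.
The greatest among these is d.

d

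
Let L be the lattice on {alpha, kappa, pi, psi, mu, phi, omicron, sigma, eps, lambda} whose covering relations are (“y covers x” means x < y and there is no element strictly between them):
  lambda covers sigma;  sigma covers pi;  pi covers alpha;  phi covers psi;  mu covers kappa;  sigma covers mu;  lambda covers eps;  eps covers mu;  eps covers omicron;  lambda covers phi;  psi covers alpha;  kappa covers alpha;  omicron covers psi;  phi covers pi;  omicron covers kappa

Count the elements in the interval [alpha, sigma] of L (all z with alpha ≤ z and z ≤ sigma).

5

The interval [alpha, sigma] = {alpha, kappa, mu, pi, sigma}, which has 5 elements.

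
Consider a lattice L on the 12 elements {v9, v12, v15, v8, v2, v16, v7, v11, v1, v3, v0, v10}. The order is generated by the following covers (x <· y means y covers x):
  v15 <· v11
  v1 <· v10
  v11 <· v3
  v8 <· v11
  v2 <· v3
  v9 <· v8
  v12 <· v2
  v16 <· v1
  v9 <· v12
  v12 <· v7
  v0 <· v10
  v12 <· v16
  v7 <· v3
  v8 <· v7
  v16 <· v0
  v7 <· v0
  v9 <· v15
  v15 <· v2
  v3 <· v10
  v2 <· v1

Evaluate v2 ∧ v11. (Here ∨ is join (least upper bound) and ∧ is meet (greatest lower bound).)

v2 ∧ v11 = v15

v15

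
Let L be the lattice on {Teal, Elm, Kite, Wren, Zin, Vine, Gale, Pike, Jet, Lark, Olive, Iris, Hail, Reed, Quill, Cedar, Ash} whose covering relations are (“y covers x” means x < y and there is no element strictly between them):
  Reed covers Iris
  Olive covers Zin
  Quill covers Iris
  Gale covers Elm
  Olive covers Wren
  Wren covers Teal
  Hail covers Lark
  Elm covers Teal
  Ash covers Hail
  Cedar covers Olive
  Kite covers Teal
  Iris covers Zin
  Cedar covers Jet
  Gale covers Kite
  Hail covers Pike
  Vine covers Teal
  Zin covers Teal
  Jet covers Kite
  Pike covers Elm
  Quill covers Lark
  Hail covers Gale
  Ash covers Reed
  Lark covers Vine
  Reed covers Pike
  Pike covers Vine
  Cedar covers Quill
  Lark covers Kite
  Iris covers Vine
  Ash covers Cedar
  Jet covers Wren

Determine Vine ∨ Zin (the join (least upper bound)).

Iris

Common upper bounds of {Vine, Zin}: Ash, Cedar, Iris, Quill, Reed.
The least among these is Iris.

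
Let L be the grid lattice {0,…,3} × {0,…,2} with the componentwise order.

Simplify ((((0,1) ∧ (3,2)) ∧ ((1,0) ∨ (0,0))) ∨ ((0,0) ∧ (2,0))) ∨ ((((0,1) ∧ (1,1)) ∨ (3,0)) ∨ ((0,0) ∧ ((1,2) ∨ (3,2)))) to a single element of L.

(3,1)

(0,1) ∧ (3,2) = (0,1)
(1,0) ∨ (0,0) = (1,0)
(0,1) ∧ (1,0) = (0,0)
(0,0) ∧ (2,0) = (0,0)
(0,0) ∨ (0,0) = (0,0)
(0,1) ∧ (1,1) = (0,1)
(0,1) ∨ (3,0) = (3,1)
(1,2) ∨ (3,2) = (3,2)
(0,0) ∧ (3,2) = (0,0)
(3,1) ∨ (0,0) = (3,1)
(0,0) ∨ (3,1) = (3,1)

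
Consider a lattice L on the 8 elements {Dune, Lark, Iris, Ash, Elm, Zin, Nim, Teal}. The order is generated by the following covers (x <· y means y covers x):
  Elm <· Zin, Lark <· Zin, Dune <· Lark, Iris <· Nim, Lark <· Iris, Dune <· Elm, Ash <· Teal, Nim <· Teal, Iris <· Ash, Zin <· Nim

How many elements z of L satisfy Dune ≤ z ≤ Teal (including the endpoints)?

The interval [Dune, Teal] = {Ash, Dune, Elm, Iris, Lark, Nim, Teal, Zin}, which has 8 elements.

8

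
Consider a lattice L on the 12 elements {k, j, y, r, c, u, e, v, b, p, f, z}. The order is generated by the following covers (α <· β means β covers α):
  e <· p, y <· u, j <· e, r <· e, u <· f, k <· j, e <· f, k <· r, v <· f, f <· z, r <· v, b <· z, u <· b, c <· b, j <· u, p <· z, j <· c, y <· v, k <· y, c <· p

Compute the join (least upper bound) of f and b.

z

Common upper bounds of {f, b}: z.
The least among these is z.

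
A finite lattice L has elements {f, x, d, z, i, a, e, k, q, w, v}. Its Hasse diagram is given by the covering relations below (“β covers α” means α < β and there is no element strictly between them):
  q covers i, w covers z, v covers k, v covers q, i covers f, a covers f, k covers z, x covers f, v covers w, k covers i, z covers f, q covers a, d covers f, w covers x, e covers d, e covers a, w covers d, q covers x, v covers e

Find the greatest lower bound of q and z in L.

f

Common lower bounds of {q, z}: f.
The greatest among these is f.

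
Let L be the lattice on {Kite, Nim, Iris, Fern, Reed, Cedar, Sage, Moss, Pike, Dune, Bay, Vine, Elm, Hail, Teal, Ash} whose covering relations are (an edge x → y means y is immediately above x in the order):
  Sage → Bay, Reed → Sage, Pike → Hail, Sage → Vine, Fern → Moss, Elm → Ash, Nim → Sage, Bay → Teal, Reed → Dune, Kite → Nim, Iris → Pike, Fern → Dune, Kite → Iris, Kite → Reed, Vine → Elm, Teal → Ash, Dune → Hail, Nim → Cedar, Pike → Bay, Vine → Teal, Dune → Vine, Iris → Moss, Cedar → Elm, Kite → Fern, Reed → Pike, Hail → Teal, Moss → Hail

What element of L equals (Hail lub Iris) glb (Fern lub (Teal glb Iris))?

Moss

Hail ∨ Iris = Hail
Teal ∧ Iris = Iris
Fern ∨ Iris = Moss
Hail ∧ Moss = Moss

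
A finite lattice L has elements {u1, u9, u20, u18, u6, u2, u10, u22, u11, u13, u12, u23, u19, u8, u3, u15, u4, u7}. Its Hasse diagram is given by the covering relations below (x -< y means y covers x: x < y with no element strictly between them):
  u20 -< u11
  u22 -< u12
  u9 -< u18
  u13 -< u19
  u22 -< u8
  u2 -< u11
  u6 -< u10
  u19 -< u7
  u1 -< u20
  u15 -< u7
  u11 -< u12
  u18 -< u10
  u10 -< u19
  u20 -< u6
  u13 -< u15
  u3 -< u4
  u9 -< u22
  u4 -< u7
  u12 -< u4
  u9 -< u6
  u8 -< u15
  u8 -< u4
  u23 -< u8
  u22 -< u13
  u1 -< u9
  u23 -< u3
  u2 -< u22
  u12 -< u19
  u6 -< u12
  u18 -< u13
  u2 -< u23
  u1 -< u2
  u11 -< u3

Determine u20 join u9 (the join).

u6

Common upper bounds of {u20, u9}: u10, u12, u19, u4, u6, u7.
The least among these is u6.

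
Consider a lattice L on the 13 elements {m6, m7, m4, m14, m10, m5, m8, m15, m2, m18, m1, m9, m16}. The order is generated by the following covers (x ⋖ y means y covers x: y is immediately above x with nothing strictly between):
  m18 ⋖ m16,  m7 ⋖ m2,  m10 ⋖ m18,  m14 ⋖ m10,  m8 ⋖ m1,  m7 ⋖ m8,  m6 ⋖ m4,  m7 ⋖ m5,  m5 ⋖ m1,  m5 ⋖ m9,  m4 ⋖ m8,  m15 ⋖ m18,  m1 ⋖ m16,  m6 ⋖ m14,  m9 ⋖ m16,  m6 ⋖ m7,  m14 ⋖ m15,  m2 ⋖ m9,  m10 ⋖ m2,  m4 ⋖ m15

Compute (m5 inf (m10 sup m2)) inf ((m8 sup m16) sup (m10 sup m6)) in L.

m7

m10 ∨ m2 = m2
m5 ∧ m2 = m7
m8 ∨ m16 = m16
m10 ∨ m6 = m10
m16 ∨ m10 = m16
m7 ∧ m16 = m7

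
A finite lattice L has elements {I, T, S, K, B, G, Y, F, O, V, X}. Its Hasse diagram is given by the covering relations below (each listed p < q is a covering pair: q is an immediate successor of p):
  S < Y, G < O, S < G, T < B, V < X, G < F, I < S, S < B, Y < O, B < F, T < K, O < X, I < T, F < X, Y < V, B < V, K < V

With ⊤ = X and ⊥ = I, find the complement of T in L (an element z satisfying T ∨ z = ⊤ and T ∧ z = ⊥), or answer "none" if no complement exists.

O

Need z with T ∨ z = X and T ∧ z = I.
Checking each element gives: O.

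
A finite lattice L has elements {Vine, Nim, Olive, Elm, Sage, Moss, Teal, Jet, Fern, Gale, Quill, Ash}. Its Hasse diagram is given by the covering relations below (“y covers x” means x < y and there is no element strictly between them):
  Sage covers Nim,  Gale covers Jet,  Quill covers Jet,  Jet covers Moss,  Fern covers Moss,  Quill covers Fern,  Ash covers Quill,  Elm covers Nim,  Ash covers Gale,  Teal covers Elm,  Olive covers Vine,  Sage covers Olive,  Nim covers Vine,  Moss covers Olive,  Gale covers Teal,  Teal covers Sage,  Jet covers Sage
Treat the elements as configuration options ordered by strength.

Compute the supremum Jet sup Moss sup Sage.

Jet

Common upper bounds of {Jet, Moss, Sage}: Ash, Gale, Jet, Quill.
The least among these is Jet.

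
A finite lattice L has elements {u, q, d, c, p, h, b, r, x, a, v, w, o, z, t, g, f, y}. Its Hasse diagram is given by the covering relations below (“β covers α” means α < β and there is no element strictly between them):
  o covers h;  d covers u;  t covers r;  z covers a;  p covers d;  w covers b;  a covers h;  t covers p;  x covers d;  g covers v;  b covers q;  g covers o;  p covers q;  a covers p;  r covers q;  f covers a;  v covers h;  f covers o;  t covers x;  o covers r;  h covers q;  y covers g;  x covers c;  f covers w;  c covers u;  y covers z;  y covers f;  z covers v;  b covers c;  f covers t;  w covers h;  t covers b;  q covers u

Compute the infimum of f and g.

Common lower bounds of {f, g}: h, o, q, r, u.
The greatest among these is o.

o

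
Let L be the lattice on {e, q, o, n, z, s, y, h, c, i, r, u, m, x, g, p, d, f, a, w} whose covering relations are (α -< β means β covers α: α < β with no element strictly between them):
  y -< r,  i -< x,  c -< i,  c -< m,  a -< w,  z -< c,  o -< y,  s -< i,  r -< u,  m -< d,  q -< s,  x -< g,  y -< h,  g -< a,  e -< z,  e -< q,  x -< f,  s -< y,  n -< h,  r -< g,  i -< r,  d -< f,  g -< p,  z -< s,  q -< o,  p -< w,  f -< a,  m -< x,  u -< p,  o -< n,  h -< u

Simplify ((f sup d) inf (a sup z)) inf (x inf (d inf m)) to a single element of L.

f ∨ d = f
a ∨ z = a
f ∧ a = f
d ∧ m = m
x ∧ m = m
f ∧ m = m

m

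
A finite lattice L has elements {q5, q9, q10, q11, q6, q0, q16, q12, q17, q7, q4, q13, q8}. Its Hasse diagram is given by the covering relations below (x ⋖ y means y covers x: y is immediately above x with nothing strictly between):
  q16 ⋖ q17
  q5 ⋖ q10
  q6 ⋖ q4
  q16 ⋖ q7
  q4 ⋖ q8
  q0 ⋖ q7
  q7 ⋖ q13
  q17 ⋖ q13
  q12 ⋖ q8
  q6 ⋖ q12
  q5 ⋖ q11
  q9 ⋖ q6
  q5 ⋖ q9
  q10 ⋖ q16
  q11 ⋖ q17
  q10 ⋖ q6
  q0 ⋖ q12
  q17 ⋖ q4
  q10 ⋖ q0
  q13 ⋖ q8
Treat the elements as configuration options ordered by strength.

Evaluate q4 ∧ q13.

q4 ∧ q13 = q17

q17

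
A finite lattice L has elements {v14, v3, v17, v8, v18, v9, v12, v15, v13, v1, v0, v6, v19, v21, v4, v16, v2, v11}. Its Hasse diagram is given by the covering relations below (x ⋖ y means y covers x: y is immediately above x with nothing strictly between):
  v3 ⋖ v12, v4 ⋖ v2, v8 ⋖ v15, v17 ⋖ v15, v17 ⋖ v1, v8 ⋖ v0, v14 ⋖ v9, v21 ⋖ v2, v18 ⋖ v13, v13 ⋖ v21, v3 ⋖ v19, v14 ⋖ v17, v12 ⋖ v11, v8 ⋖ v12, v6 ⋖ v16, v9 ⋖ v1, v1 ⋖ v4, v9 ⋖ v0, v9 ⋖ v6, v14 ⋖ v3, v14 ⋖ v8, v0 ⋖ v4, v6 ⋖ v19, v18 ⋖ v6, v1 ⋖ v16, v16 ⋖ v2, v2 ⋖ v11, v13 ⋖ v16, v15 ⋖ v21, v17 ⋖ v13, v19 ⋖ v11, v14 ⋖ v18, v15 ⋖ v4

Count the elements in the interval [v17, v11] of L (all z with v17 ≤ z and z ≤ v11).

9

The interval [v17, v11] = {v1, v11, v13, v15, v16, v17, v2, v21, v4}, which has 9 elements.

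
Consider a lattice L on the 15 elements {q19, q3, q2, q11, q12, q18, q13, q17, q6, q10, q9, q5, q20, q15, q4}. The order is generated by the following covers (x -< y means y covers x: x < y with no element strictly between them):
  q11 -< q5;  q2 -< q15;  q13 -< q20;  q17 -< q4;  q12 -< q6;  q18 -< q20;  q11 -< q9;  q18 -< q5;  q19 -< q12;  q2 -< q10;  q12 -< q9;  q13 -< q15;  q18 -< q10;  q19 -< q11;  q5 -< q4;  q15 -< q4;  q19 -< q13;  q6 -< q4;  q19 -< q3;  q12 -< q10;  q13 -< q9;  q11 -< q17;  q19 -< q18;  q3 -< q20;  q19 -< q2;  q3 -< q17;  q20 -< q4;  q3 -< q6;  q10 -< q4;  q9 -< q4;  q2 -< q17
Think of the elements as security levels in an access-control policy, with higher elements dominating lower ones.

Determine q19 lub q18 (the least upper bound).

Common upper bounds of {q19, q18}: q10, q18, q20, q4, q5.
The least among these is q18.

q18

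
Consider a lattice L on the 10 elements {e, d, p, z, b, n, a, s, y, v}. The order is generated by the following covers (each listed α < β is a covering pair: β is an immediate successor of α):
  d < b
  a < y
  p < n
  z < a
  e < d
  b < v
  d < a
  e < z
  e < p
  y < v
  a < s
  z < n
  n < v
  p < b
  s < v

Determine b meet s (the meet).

Common lower bounds of {b, s}: d, e.
The greatest among these is d.

d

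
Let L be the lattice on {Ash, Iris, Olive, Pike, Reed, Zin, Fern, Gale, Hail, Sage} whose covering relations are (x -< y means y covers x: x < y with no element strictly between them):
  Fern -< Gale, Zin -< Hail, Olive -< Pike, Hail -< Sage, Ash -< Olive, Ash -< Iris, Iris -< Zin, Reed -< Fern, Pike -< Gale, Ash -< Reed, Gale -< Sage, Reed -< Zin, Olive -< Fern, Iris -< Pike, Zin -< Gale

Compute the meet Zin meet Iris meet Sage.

Common lower bounds of {Zin, Iris, Sage}: Ash, Iris.
The greatest among these is Iris.

Iris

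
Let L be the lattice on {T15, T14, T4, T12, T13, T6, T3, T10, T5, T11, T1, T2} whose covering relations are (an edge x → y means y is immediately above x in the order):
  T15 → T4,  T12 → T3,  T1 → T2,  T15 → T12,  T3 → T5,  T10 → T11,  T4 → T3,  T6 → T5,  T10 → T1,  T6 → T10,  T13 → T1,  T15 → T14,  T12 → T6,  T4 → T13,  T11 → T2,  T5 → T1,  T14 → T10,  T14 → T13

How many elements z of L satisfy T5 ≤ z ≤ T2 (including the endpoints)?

3

The interval [T5, T2] = {T1, T2, T5}, which has 3 elements.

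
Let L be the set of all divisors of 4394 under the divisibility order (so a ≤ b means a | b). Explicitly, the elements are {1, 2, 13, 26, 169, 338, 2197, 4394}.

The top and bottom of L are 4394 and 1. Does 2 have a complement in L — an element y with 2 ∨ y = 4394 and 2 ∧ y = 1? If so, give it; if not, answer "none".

Need y with 2 ∨ y = 4394 and 2 ∧ y = 1.
Checking each element gives: 2197.

2197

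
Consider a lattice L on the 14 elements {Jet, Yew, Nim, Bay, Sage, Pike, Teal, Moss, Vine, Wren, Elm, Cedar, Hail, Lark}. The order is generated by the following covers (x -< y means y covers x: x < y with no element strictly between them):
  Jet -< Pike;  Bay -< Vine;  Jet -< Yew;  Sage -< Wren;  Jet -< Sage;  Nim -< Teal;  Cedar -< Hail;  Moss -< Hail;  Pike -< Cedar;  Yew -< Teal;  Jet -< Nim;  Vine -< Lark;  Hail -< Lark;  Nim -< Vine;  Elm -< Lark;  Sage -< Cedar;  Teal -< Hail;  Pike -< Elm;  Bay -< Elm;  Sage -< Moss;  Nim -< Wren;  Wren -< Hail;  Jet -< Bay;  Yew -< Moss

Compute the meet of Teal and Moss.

Common lower bounds of {Teal, Moss}: Jet, Yew.
The greatest among these is Yew.

Yew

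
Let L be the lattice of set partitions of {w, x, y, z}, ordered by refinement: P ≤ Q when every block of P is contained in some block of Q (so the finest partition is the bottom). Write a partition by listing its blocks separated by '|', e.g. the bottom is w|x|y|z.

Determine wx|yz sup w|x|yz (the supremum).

wx|yz

The join of wx|yz and w|x|yz merges any blocks that overlap across the partitions, giving wx|yz.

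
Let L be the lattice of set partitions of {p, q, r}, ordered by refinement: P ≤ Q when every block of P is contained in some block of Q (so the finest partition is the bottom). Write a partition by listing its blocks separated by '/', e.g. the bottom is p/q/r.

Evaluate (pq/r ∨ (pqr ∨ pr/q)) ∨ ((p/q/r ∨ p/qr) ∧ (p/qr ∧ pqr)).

pqr

pqr ∨ pr/q = pqr
pq/r ∨ pqr = pqr
p/q/r ∨ p/qr = p/qr
p/qr ∧ pqr = p/qr
p/qr ∧ p/qr = p/qr
pqr ∨ p/qr = pqr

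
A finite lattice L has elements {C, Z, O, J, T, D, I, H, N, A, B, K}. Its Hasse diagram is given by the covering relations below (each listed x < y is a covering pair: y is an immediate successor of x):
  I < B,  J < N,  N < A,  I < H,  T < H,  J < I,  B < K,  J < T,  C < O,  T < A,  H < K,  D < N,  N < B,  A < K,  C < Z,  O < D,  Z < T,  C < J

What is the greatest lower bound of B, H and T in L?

Common lower bounds of {B, H, T}: C, J.
The greatest among these is J.

J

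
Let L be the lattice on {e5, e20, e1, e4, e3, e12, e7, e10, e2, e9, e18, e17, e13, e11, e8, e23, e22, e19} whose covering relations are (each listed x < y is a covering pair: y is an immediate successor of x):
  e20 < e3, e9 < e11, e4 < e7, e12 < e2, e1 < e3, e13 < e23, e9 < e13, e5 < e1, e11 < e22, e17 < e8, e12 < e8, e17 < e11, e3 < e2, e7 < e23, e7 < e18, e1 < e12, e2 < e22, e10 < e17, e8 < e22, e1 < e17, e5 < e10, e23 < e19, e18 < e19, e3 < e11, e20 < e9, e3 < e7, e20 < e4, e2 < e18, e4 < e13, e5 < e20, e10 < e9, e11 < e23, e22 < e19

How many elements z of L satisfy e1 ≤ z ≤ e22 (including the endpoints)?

The interval [e1, e22] = {e1, e11, e12, e17, e2, e22, e3, e8}, which has 8 elements.

8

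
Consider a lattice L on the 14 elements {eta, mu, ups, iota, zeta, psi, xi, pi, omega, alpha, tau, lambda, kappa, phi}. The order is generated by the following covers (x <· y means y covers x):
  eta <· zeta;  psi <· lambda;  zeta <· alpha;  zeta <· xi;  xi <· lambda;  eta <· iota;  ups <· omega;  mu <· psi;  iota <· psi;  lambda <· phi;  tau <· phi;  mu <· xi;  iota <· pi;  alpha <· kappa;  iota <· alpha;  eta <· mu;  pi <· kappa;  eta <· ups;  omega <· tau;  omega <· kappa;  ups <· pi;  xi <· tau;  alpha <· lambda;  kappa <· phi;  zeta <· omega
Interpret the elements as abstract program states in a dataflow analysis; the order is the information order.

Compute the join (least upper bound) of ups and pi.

Common upper bounds of {ups, pi}: kappa, phi, pi.
The least among these is pi.

pi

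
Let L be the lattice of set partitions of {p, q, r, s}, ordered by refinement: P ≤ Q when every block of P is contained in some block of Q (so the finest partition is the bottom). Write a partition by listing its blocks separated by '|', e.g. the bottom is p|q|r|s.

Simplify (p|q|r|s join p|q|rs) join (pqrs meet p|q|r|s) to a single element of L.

p|q|rs

p|q|r|s ∨ p|q|rs = p|q|rs
pqrs ∧ p|q|r|s = p|q|r|s
p|q|rs ∨ p|q|r|s = p|q|rs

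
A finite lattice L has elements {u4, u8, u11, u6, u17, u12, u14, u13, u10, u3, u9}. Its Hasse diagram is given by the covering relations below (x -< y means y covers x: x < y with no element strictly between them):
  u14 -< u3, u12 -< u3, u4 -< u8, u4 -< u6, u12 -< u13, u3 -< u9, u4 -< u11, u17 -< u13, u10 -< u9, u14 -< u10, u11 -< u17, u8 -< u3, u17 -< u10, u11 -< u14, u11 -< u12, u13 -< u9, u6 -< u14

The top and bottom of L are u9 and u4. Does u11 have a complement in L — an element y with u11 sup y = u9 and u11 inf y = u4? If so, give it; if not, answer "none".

For every candidate y, either u11 ∨ y ≠ u9 or u11 ∧ y ≠ u4; no complement exists.

none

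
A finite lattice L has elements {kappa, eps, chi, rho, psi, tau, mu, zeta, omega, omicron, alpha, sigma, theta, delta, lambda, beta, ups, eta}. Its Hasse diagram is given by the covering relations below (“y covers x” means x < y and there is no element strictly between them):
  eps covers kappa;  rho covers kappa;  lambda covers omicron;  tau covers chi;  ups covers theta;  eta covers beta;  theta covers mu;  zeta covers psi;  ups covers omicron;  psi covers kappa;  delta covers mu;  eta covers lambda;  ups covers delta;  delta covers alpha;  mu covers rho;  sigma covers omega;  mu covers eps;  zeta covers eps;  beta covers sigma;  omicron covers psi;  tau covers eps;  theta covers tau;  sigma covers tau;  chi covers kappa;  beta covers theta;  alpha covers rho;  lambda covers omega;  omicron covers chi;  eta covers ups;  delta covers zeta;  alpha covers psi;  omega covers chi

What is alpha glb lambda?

psi

Common lower bounds of {alpha, lambda}: kappa, psi.
The greatest among these is psi.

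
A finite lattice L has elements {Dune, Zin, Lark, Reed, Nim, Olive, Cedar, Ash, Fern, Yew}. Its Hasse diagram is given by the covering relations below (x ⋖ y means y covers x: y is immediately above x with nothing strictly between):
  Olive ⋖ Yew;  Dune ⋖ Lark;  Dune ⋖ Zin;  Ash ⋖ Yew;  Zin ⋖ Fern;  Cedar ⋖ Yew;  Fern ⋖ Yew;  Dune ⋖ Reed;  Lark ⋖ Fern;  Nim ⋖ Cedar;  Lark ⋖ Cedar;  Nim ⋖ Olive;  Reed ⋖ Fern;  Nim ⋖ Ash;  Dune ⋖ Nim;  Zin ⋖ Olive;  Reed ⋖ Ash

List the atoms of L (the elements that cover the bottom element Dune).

Lark, Nim, Reed, Zin

The atoms are exactly the elements that cover Dune: Lark, Nim, Reed, Zin.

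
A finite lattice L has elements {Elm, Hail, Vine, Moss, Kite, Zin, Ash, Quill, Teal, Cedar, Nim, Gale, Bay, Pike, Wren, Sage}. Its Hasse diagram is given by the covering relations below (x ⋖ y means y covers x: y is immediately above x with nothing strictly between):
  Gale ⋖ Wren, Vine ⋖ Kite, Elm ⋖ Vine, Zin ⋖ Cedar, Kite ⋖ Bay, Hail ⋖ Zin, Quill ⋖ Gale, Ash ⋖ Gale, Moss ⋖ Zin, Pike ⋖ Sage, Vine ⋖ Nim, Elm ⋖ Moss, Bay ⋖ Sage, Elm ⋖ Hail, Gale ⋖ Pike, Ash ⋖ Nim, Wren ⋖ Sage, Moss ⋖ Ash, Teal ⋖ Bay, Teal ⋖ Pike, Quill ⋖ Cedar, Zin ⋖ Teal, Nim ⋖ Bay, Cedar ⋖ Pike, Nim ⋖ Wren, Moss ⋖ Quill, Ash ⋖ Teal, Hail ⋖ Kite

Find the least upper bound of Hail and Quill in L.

Common upper bounds of {Hail, Quill}: Cedar, Pike, Sage.
The least among these is Cedar.

Cedar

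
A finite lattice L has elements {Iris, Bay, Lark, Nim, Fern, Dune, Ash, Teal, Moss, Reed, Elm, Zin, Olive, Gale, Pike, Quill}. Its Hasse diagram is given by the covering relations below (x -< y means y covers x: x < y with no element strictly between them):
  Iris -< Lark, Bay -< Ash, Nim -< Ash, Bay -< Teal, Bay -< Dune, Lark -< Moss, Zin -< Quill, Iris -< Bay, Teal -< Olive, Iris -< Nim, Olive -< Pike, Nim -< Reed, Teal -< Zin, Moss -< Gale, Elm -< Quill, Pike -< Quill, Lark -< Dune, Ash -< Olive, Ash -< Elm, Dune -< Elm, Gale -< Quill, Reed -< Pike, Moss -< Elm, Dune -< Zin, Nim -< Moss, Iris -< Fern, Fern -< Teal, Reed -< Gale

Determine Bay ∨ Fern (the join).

Teal

Common upper bounds of {Bay, Fern}: Olive, Pike, Quill, Teal, Zin.
The least among these is Teal.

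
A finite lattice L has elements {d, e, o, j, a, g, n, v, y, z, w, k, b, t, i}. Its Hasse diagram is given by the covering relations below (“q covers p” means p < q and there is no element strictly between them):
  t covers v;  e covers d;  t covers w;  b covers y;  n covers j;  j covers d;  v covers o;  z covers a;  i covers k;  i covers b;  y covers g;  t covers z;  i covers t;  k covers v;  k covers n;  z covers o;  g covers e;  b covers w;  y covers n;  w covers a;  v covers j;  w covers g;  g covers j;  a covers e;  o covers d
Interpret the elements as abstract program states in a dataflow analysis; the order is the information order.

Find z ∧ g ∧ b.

e

Common lower bounds of {z, g, b}: d, e.
The greatest among these is e.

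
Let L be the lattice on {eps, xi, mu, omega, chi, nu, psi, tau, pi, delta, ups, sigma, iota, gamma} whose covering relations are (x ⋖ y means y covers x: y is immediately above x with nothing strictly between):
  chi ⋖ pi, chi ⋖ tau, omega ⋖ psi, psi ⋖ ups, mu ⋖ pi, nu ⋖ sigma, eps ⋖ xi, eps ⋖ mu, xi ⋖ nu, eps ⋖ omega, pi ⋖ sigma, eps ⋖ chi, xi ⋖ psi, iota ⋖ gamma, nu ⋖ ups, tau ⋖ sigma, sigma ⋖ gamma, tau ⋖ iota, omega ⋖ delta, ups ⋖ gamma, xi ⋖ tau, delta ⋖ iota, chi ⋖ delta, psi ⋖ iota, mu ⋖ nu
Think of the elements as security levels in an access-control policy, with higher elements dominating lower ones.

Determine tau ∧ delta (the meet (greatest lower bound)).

chi

Common lower bounds of {tau, delta}: chi, eps.
The greatest among these is chi.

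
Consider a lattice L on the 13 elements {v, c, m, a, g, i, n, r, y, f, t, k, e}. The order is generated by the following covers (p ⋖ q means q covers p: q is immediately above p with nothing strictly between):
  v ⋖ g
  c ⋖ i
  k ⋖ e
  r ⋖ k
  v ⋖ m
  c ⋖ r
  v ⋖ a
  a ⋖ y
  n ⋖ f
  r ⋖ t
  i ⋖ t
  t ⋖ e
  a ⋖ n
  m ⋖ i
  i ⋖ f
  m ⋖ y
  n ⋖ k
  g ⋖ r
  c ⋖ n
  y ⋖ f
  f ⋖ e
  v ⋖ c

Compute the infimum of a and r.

Common lower bounds of {a, r}: v.
The greatest among these is v.

v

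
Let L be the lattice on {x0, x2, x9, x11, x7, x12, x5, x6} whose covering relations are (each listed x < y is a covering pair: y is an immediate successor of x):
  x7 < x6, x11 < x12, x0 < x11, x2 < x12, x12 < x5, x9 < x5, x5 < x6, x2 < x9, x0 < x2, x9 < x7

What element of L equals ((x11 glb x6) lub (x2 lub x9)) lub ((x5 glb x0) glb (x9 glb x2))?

x5

x11 ∧ x6 = x11
x2 ∨ x9 = x9
x11 ∨ x9 = x5
x5 ∧ x0 = x0
x9 ∧ x2 = x2
x0 ∧ x2 = x0
x5 ∨ x0 = x5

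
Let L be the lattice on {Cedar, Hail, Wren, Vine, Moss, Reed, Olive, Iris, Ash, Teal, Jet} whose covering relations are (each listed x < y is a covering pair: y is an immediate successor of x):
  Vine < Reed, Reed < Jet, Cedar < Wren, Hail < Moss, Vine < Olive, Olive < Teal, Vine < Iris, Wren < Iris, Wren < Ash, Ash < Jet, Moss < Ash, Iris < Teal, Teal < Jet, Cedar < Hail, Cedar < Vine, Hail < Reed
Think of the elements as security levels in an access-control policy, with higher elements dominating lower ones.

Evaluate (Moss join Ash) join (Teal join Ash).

Moss ∨ Ash = Ash
Teal ∨ Ash = Jet
Ash ∨ Jet = Jet

Jet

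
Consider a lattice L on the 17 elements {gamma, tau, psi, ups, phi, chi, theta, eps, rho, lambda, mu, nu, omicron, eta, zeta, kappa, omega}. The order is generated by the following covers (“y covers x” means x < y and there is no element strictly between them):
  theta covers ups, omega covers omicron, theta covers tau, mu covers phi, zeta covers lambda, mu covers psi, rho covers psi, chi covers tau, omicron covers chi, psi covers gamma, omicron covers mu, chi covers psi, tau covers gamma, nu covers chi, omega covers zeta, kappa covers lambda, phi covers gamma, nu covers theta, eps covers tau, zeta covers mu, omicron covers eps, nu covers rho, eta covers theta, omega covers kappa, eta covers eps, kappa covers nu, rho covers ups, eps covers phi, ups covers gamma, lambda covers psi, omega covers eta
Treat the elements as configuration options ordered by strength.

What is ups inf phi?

gamma

Common lower bounds of {ups, phi}: gamma.
The greatest among these is gamma.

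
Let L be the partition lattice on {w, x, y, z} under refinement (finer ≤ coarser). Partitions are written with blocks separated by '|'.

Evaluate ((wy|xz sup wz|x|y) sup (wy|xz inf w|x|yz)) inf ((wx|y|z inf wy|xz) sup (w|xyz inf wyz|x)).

w|x|yz

wy|xz ∨ wz|x|y = wxyz
wy|xz ∧ w|x|yz = w|x|y|z
wxyz ∨ w|x|y|z = wxyz
wx|y|z ∧ wy|xz = w|x|y|z
w|xyz ∧ wyz|x = w|x|yz
w|x|y|z ∨ w|x|yz = w|x|yz
wxyz ∧ w|x|yz = w|x|yz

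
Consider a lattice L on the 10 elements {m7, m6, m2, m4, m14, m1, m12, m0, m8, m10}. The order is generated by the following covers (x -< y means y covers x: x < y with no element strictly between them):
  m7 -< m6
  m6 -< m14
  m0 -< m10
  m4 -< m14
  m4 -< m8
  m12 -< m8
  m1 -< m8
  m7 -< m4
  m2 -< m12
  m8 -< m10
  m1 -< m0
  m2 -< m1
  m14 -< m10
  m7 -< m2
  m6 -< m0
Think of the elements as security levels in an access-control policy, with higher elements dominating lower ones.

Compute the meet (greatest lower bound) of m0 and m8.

Common lower bounds of {m0, m8}: m1, m2, m7.
The greatest among these is m1.

m1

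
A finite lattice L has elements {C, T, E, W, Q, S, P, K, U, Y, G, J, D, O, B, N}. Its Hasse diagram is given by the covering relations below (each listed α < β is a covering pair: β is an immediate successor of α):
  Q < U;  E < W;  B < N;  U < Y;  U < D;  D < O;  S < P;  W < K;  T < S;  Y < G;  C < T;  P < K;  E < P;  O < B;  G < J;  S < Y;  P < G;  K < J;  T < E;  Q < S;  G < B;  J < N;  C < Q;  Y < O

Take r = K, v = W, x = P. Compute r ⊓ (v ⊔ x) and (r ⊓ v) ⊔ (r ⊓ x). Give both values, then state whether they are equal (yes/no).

K; K; yes

v ⊔ x = K, so r ⊓ (v ⊔ x) = K ⊓ K = K.
r ⊓ v = W and r ⊓ x = P, so (r ⊓ v) ⊔ (r ⊓ x) = W ⊔ P = K.
Equal: yes.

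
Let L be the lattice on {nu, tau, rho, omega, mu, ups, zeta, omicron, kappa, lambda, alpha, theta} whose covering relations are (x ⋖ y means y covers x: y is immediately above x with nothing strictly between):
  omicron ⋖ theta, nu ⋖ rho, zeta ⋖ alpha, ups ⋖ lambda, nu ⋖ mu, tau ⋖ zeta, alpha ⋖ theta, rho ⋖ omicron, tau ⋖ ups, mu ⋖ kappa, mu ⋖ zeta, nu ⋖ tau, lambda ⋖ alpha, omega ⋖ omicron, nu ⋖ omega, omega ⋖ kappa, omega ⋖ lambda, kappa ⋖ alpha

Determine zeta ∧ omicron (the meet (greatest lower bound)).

Common lower bounds of {zeta, omicron}: nu.
The greatest among these is nu.

nu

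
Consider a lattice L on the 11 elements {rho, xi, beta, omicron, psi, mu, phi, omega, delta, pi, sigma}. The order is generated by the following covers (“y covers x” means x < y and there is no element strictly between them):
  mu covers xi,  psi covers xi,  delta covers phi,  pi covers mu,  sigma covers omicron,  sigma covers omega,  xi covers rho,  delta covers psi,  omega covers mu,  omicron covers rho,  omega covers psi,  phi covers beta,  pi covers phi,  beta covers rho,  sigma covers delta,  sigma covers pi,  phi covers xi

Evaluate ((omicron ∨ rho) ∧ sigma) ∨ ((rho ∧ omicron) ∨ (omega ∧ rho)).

omicron

omicron ∨ rho = omicron
omicron ∧ sigma = omicron
rho ∧ omicron = rho
omega ∧ rho = rho
rho ∨ rho = rho
omicron ∨ rho = omicron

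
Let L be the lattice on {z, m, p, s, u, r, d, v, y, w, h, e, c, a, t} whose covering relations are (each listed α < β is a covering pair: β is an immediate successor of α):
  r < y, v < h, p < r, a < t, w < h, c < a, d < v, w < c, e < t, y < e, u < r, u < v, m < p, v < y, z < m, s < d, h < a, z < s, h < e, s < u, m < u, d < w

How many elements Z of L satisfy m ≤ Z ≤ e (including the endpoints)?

8

The interval [m, e] = {e, h, m, p, r, u, v, y}, which has 8 elements.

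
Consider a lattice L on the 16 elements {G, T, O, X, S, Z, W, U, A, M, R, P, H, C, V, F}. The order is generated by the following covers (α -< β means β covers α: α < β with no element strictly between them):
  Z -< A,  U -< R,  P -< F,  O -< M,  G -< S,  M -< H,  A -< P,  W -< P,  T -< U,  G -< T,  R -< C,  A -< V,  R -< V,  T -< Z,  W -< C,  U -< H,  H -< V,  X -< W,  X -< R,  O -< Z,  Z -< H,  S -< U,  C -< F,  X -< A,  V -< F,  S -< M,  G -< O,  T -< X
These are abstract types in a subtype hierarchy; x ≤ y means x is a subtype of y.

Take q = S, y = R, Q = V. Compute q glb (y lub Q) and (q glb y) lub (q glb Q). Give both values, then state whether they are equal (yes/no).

y lub Q = V, so q glb (y lub Q) = S glb V = S.
q glb y = S and q glb Q = S, so (q glb y) lub (q glb Q) = S lub S = S.
Equal: yes.

S; S; yes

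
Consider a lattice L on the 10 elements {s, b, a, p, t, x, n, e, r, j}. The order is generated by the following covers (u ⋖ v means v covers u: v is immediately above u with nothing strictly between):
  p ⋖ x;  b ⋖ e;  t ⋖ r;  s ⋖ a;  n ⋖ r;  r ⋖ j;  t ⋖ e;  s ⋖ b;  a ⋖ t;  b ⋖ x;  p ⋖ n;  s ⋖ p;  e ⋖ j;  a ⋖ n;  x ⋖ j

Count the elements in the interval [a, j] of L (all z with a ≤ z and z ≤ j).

6

The interval [a, j] = {a, e, j, n, r, t}, which has 6 elements.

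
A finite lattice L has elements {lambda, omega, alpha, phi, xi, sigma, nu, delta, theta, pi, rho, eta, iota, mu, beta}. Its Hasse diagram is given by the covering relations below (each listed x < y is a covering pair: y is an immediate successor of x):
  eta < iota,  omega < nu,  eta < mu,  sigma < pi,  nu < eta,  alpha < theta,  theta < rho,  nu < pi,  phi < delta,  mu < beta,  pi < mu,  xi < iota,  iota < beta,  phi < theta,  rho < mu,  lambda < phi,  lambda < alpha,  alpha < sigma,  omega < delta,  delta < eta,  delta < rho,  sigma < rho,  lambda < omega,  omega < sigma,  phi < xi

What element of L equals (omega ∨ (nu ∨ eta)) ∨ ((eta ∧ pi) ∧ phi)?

eta

nu ∨ eta = eta
omega ∨ eta = eta
eta ∧ pi = nu
nu ∧ phi = lambda
eta ∨ lambda = eta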